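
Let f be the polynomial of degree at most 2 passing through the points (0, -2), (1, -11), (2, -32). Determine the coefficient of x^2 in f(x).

Write f(x) = ax^2 + bx + c. Substituting each data point gives a linear system:
  c = -2
  a + b + c = -11
  4a + 2b + c = -32
Solving the system yields a = -6, b = -3, c = -2.
So f(x) = -6x^2 - 3x - 2.
The leading coefficient is -6.

-6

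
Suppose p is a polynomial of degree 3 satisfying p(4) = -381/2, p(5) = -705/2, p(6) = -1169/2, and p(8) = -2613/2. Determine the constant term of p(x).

-5/2

Write p(x) = ax^3 + bx^2 + cx + d. Substituting each data point gives a linear system:
  64a + 16b + 4c + d = -381/2
  125a + 25b + 5c + d = -705/2
  216a + 36b + 6c + d = -1169/2
  512a + 64b + 8c + d = -2613/2
Solving the system yields a = -2, b = -5, c = 5, d = -5/2.
So p(x) = -2x³ - 5x² + 5x - 5/2.
The constant term is -5/2.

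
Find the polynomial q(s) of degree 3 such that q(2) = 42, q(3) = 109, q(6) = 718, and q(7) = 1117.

Write q(s) = as^3 + bs^2 + cs + d. Substituting each data point gives a linear system:
  8a + 4b + 2c + d = 42
  27a + 9b + 3c + d = 109
  216a + 36b + 6c + d = 718
  343a + 49b + 7c + d = 1117
Solving the system yields a = 3, b = 1, c = 5, d = 4.
So q(s) = 3s^3 + s^2 + 5s + 4.
Check: q(3) = 109. ✓

q(s) = 3s^3 + s^2 + 5s + 4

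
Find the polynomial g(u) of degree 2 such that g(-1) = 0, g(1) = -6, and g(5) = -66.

Write g(u) = au^2 + bu + c. Substituting each data point gives a linear system:
  a - b + c = 0
  a + b + c = -6
  25a + 5b + c = -66
Solving the system yields a = -2, b = -3, c = -1.
So g(u) = -2u^2 - 3u - 1.
Check: g(5) = -66. ✓

g(u) = -2u^2 - 3u - 1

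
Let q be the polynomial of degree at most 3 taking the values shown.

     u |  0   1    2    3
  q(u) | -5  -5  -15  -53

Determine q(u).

Write q(u) = au^3 + bu^2 + cu + d. Substituting each data point gives a linear system:
  d = -5
  a + b + c + d = -5
  8a + 4b + 2c + d = -15
  27a + 9b + 3c + d = -53
Solving the system yields a = -3, b = 4, c = -1, d = -5.
So q(u) = -3u^3 + 4u^2 - u - 5.
Check: q(0) = -5. ✓

q(u) = -3u^3 + 4u^2 - u - 5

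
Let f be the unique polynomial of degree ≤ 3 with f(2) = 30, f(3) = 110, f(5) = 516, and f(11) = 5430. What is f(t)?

Write f(t) = at^3 + bt^2 + ct + d. Substituting each data point gives a linear system:
  8a + 4b + 2c + d = 30
  27a + 9b + 3c + d = 110
  125a + 25b + 5c + d = 516
  1331a + 121b + 11c + d = 5430
Solving the system yields a = 4, b = 1, c = -1, d = -4.
So f(t) = 4t^3 + t^2 - t - 4.
Check: f(11) = 5430. ✓

f(t) = 4t^3 + t^2 - t - 4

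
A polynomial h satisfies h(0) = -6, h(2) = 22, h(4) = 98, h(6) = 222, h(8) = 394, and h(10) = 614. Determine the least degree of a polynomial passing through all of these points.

2

Forward differences of the values at n = 0, 2, 4, 6, 8, 10:
  h  : -6  22  98  222  394  614
  Δ  : 28  76  124  172  220
  Δ^2: 48  48  48  48
  Δ^3: 0  0  0
  Δ^4: 0  0
  Δ^5: 0
The second differences are constant (48) and nonzero, while all higher differences vanish, so the minimal degree is 2.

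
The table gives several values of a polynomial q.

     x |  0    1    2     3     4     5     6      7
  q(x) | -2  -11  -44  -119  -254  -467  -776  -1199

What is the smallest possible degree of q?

3

Forward differences of the values at x = 0, 1, 2, 3, 4, 5, 6, 7:
  q  : -2  -11  -44  -119  -254  -467  -776  -1199
  Δ  : -9  -33  -75  -135  -213  -309  -423
  Δ^2: -24  -42  -60  -78  -96  -114
  Δ^3: -18  -18  -18  -18  -18
  Δ^4: 0  0  0  0
  Δ^5: 0  0  0
  Δ^6: 0  0
  Δ^7: 0
The third differences are constant (-18) and nonzero, while all higher differences vanish, so the minimal degree is 3.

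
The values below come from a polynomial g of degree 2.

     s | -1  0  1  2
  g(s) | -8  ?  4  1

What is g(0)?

1

On equispaced nodes a degree-2 polynomial has vanishing third forward difference, so
  - g(-1) + 3·g(0) - 3·g(1) + g(2) = 0.
Substituting the known values and solving for g(0):
  3·g(0) = 3
  g(0) = 1.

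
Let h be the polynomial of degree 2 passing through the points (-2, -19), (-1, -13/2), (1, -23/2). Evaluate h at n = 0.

Write h(n) = an^2 + bn + c. Substituting each data point gives a linear system:
  4a - 2b + c = -19
  a - b + c = -13/2
  a + b + c = -23/2
Solving the system yields a = -5, b = -5/2, c = -4.
So h(n) = -5n^2 - (5/2)n - 4.
Then h(0) = -4.

-4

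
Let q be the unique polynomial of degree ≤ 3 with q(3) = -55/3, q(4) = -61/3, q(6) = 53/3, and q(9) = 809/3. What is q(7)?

209/3

Write q(u) = au^3 + bu^2 + cu + d. Substituting each data point gives a linear system:
  27a + 9b + 3c + d = -55/3
  64a + 16b + 4c + d = -61/3
  216a + 36b + 6c + d = 53/3
  729a + 81b + 9c + d = 809/3
Solving the system yields a = 1, b = -6, c = 3, d = -1/3.
So q(u) = u^3 - 6u^2 + 3u - 1/3.
Then q(7) = 209/3.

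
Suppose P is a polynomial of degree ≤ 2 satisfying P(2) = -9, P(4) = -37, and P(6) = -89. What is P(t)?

Write P(t) = at^2 + bt + c. Substituting each data point gives a linear system:
  4a + 2b + c = -9
  16a + 4b + c = -37
  36a + 6b + c = -89
Solving the system yields a = -3, b = 4, c = -5.
So P(t) = -3t^2 + 4t - 5.
Check: P(4) = -37. ✓

P(t) = -3t^2 + 4t - 5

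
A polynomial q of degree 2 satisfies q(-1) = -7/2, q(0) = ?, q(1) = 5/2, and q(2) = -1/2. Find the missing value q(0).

The 3 known points determine the degree-2 polynomial uniquely.
Write q(n) = an^2 + bn + c. Substituting each data point gives a linear system:
  a - b + c = -7/2
  a + b + c = 5/2
  4a + 2b + c = -1/2
Solving the system yields a = -2, b = 3, c = 3/2.
So q(n) = -2n^2 + 3n + 3/2.
Then q(0) = 3/2.

3/2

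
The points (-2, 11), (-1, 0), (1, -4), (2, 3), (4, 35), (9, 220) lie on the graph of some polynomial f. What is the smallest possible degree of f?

2

Divided differences on the nodes -2, -1, 1, 2, 4, 9:
  order 0: 11  0  -4  3  35  220
  order 1: -11  -2  7  16  37
  order 2: 3  3  3  3
  order 3: 0  0  0
  order 4: 0  0
  order 5: 0
The order-2 divided differences are all 3 (nonzero) and every higher order vanishes, so the data lies on a polynomial of degree exactly 2.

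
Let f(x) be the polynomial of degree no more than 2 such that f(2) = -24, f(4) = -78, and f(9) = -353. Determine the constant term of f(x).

-2

Write f(x) = ax^2 + bx + c. Substituting each data point gives a linear system:
  4a + 2b + c = -24
  16a + 4b + c = -78
  81a + 9b + c = -353
Solving the system yields a = -4, b = -3, c = -2.
So f(x) = -4x² - 3x - 2.
The constant term is -2.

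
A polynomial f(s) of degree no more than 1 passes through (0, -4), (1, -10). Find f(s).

f(s) = -6s - 4

Write f(s) = as + b. Substituting each data point gives a linear system:
  b = -4
  a + b = -10
Solving the system yields a = -6, b = -4.
So f(s) = -6s - 4.
Check: f(1) = -10. ✓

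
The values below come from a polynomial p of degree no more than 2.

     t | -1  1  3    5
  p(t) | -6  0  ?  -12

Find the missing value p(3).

-2

The 3 known points determine the degree-2 polynomial uniquely.
Write p(t) = at^2 + bt + c. Substituting each data point gives a linear system:
  a - b + c = -6
  a + b + c = 0
  25a + 5b + c = -12
Solving the system yields a = -1, b = 3, c = -2.
So p(t) = -t² + 3t - 2.
Then p(3) = -2.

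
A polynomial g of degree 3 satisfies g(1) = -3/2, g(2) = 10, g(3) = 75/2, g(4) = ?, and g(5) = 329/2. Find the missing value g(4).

87

The 4 known points determine the degree-3 polynomial uniquely.
Write g(s) = as^3 + bs^2 + cs + d. Substituting each data point gives a linear system:
  a + b + c + d = -3/2
  8a + 4b + 2c + d = 10
  27a + 9b + 3c + d = 75/2
  125a + 25b + 5c + d = 329/2
Solving the system yields a = 1, b = 2, c = -3/2, d = -3.
So g(s) = s³ + 2s² - (3/2)s - 3.
Then g(4) = 87.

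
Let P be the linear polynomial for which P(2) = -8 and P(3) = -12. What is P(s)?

Write P(s) = as + b. Substituting each data point gives a linear system:
  2a + b = -8
  3a + b = -12
Solving the system yields a = -4, b = 0.
So P(s) = -4s.
Check: P(3) = -12. ✓

P(s) = -4s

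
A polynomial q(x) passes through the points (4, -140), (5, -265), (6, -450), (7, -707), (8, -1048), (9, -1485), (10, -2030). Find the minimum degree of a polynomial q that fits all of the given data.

Forward differences of the values at x = 4, 5, 6, 7, 8, 9, 10:
  q  : -140  -265  -450  -707  -1048  -1485  -2030
  Δ  : -125  -185  -257  -341  -437  -545
  Δ^2: -60  -72  -84  -96  -108
  Δ^3: -12  -12  -12  -12
  Δ^4: 0  0  0
  Δ^5: 0  0
  Δ^6: 0
The third differences are constant (-12) and nonzero, while all higher differences vanish, so the minimal degree is 3.

3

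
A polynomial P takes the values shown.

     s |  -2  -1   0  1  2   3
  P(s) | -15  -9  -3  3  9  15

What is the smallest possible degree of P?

1

Forward differences of the values at s = -2, -1, 0, 1, 2, 3:
  P  : -15  -9  -3  3  9  15
  Δ  : 6  6  6  6  6
  Δ^2: 0  0  0  0
  Δ^3: 0  0  0
  Δ^4: 0  0
  Δ^5: 0
The first differences are constant (6) and nonzero, while all higher differences vanish, so the minimal degree is 1.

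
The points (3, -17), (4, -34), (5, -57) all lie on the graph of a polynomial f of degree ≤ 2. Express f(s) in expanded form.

f(s) = -3s^2 + 4s - 2

Using the Lagrange interpolation formula with nodes 3, 4, 5:
  L_0(s) = (s - 4)(s - 5) / 2
  L_1(s) = (s - 3)(s - 5) / -1
  L_2(s) = (s - 3)(s - 4) / 2
Then f(s) = -17·L_0(s) - 34·L_1(s) - 57·L_2(s).
Expanding and collecting terms gives f(s) = -3s^2 + 4s - 2.
Check: f(4) = -34. ✓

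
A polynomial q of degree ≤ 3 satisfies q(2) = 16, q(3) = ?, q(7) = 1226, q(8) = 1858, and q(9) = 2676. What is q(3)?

The 4 known points determine the degree-3 polynomial uniquely.
Write q(u) = au^3 + bu^2 + cu + d. Substituting each data point gives a linear system:
  8a + 4b + 2c + d = 16
  343a + 49b + 7c + d = 1226
  512a + 64b + 8c + d = 1858
  729a + 81b + 9c + d = 2676
Solving the system yields a = 4, b = -3, c = 1, d = -6.
So q(u) = 4u^3 - 3u^2 + u - 6.
Then q(3) = 78.

78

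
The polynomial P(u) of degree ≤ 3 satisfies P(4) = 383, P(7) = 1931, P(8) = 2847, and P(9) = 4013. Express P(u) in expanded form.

P(u) = 5u^3 + 5u^2 - 4u - 1

Write P(u) = au^3 + bu^2 + cu + d. Substituting each data point gives a linear system:
  64a + 16b + 4c + d = 383
  343a + 49b + 7c + d = 1931
  512a + 64b + 8c + d = 2847
  729a + 81b + 9c + d = 4013
Solving the system yields a = 5, b = 5, c = -4, d = -1.
So P(u) = 5u^3 + 5u^2 - 4u - 1.
Check: P(4) = 383. ✓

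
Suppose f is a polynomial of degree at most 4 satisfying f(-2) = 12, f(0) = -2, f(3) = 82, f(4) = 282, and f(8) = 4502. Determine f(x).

f(x) = x^4 + x^3 - x^2 - 5x - 2

Write f(x) = ax^4 + bx^3 + cx^2 + dx + e. Substituting each data point gives a linear system:
  16a - 8b + 4c - 2d + e = 12
  e = -2
  81a + 27b + 9c + 3d + e = 82
  256a + 64b + 16c + 4d + e = 282
  4096a + 512b + 64c + 8d + e = 4502
Solving the system yields a = 1, b = 1, c = -1, d = -5, e = -2.
So f(x) = x⁴ + x³ - x² - 5x - 2.
Check: f(3) = 82. ✓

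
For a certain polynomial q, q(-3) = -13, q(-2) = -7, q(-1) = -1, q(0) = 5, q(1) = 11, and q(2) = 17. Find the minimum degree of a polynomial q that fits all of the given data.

Forward differences of the values at s = -3, -2, -1, 0, 1, 2:
  q  : -13  -7  -1  5  11  17
  Δ  : 6  6  6  6  6
  Δ^2: 0  0  0  0
  Δ^3: 0  0  0
  Δ^4: 0  0
  Δ^5: 0
The first differences are constant (6) and nonzero, while all higher differences vanish, so the minimal degree is 1.

1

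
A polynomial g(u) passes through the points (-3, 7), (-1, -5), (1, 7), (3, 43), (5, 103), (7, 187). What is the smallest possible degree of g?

2

Forward differences of the values at u = -3, -1, 1, 3, 5, 7:
  g  : 7  -5  7  43  103  187
  Δ  : -12  12  36  60  84
  Δ^2: 24  24  24  24
  Δ^3: 0  0  0
  Δ^4: 0  0
  Δ^5: 0
The second differences are constant (24) and nonzero, while all higher differences vanish, so the minimal degree is 2.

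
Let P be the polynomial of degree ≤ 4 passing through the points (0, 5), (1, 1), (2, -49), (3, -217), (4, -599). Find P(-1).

Write P(s) = as^4 + bs^3 + cs^2 + ds + e. Substituting each data point gives a linear system:
  e = 5
  a + b + c + d + e = 1
  16a + 8b + 4c + 2d + e = -49
  81a + 27b + 9c + 3d + e = -217
  256a + 64b + 16c + 4d + e = -599
Solving the system yields a = -1, b = -6, c = 2, d = 1, e = 5.
So P(s) = -s^4 - 6s^3 + 2s^2 + s + 5.
Then P(-1) = 11.

11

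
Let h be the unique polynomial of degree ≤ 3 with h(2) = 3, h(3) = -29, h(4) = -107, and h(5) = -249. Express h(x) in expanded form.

h(x) = -3x^3 + 4x^2 + 5x + 1

Write h(x) = ax^3 + bx^2 + cx + d. Substituting each data point gives a linear system:
  8a + 4b + 2c + d = 3
  27a + 9b + 3c + d = -29
  64a + 16b + 4c + d = -107
  125a + 25b + 5c + d = -249
Solving the system yields a = -3, b = 4, c = 5, d = 1.
So h(x) = -3x^3 + 4x^2 + 5x + 1.
Check: h(5) = -249. ✓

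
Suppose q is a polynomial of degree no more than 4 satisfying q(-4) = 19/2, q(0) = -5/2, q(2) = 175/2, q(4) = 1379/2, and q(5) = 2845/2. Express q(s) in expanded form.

q(s) = s^4 + 5s^3 + 6s^2 + 5s - 5/2

Write q(s) = as^4 + bs^3 + cs^2 + ds + e. Substituting each data point gives a linear system:
  256a - 64b + 16c - 4d + e = 19/2
  e = -5/2
  16a + 8b + 4c + 2d + e = 175/2
  256a + 64b + 16c + 4d + e = 1379/2
  625a + 125b + 25c + 5d + e = 2845/2
Solving the system yields a = 1, b = 5, c = 6, d = 5, e = -5/2.
So q(s) = s⁴ + 5s³ + 6s² + 5s - 5/2.
Check: q(5) = 2845/2. ✓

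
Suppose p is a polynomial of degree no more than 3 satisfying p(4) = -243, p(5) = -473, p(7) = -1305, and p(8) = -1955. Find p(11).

-5129

Using the Lagrange interpolation formula with nodes 4, 5, 7, 8:
  L_0(n) = (n - 5)(n - 7)(n - 8) / -12
  L_1(n) = (n - 4)(n - 7)(n - 8) / 6
  L_2(n) = (n - 4)(n - 5)(n - 8) / -6
  L_3(n) = (n - 4)(n - 5)(n - 7) / 12
Then p(n) = -243·L_0(n) - 473·L_1(n) - 1305·L_2(n) - 1955·L_3(n).
Expanding and collecting terms gives p(n) = -4n^3 + 2n^2 - 4n - 3.
Evaluating at n = 11: p(11) = -5129.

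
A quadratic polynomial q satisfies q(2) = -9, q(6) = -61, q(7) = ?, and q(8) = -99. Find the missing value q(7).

-79

The 3 known points determine the degree-2 polynomial uniquely.
Write q(s) = as^2 + bs + c. Substituting each data point gives a linear system:
  4a + 2b + c = -9
  36a + 6b + c = -61
  64a + 8b + c = -99
Solving the system yields a = -1, b = -5, c = 5.
So q(s) = -s^2 - 5s + 5.
Then q(7) = -79.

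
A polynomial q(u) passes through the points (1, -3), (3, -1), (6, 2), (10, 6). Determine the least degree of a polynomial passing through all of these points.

1

Divided differences on the nodes 1, 3, 6, 10:
  order 0: -3  -1  2  6
  order 1: 1  1  1
  order 2: 0  0
  order 3: 0
The order-1 divided differences are all 1 (nonzero) and every higher order vanishes, so the data lies on a polynomial of degree exactly 1.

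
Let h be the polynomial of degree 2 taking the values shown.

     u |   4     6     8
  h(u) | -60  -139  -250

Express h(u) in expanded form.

Using the Lagrange interpolation formula with nodes 4, 6, 8:
  L_0(u) = (u - 6)(u - 8) / 8
  L_1(u) = (u - 4)(u - 8) / -4
  L_2(u) = (u - 4)(u - 6) / 8
Then h(u) = -60·L_0(u) - 139·L_1(u) - 250·L_2(u).
Expanding and collecting terms gives h(u) = -4u² + (1/2)u + 2.
Check: h(4) = -60. ✓

h(u) = -4u^2 + (1/2)u + 2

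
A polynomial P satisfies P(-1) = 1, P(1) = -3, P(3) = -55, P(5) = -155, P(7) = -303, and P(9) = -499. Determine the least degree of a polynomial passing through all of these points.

Forward differences of the values at s = -1, 1, 3, 5, 7, 9:
  P  : 1  -3  -55  -155  -303  -499
  Δ  : -4  -52  -100  -148  -196
  Δ^2: -48  -48  -48  -48
  Δ^3: 0  0  0
  Δ^4: 0  0
  Δ^5: 0
The second differences are constant (-48) and nonzero, while all higher differences vanish, so the minimal degree is 2.

2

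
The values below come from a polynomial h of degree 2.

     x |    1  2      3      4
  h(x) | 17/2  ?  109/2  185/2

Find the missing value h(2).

On equispaced nodes a degree-2 polynomial has vanishing third forward difference, so
  - h(1) + 3·h(2) - 3·h(3) + h(4) = 0.
Substituting the known values and solving for h(2):
  3·h(2) = 159/2
  h(2) = 53/2.

53/2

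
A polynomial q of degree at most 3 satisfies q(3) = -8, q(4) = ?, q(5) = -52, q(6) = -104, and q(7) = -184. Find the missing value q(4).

The 4 known points determine the degree-3 polynomial uniquely.
Write q(u) = au^3 + bu^2 + cu + d. Substituting each data point gives a linear system:
  27a + 9b + 3c + d = -8
  125a + 25b + 5c + d = -52
  216a + 36b + 6c + d = -104
  343a + 49b + 7c + d = -184
Solving the system yields a = -1, b = 4, c = -5, d = -2.
So q(u) = -u^3 + 4u^2 - 5u - 2.
Then q(4) = -22.

-22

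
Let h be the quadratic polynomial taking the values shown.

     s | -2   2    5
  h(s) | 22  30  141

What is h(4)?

94

Using the Lagrange interpolation formula with nodes -2, 2, 5:
  L_0(s) = (s - 2)(s - 5) / 28
  L_1(s) = (s + 2)(s - 5) / -12
  L_2(s) = (s + 2)(s - 2) / 21
Then h(s) = 22·L_0(s) + 30·L_1(s) + 141·L_2(s).
Expanding and collecting terms gives h(s) = 5s^2 + 2s + 6.
Evaluating at s = 4: h(4) = 94.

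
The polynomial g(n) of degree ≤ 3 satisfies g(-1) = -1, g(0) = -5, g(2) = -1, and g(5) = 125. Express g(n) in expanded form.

g(n) = n^3 + n^2 - 4n - 5

Write g(n) = an^3 + bn^2 + cn + d. Substituting each data point gives a linear system:
  -a + b - c + d = -1
  d = -5
  8a + 4b + 2c + d = -1
  125a + 25b + 5c + d = 125
Solving the system yields a = 1, b = 1, c = -4, d = -5.
So g(n) = n³ + n² - 4n - 5.
Check: g(5) = 125. ✓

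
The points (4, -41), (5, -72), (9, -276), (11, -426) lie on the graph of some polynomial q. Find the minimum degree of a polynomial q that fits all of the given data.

Divided differences on the nodes 4, 5, 9, 11:
  order 0: -41  -72  -276  -426
  order 1: -31  -51  -75
  order 2: -4  -4
  order 3: 0
The order-2 divided differences are all -4 (nonzero) and every higher order vanishes, so the data lies on a polynomial of degree exactly 2.

2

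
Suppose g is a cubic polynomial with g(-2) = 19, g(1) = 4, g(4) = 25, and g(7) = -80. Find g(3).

24

Using the Lagrange interpolation formula with nodes -2, 1, 4, 7:
  L_0(s) = (s - 1)(s - 4)(s - 7) / -162
  L_1(s) = (s + 2)(s - 4)(s - 7) / 54
  L_2(s) = (s + 2)(s - 1)(s - 7) / -54
  L_3(s) = (s + 2)(s - 1)(s - 4) / 162
Then g(s) = 19·L_0(s) + 4·L_1(s) + 25·L_2(s) - 80·L_3(s).
Expanding and collecting terms gives g(s) = -s^3 + 5s^2 + 3s - 3.
Evaluating at s = 3: g(3) = 24.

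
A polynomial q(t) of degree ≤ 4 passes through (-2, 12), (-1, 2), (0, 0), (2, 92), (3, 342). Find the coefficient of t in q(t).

Write q(t) = at^4 + bt^3 + ct^2 + dt + e. Substituting each data point gives a linear system:
  16a - 8b + 4c - 2d + e = 12
  a - b + c - d + e = 2
  e = 0
  16a + 8b + 4c + 2d + e = 92
  81a + 27b + 9c + 3d + e = 342
Solving the system yields a = 2, b = 5, c = 5, d = 0, e = 0.
So q(t) = 2t^4 + 5t^3 + 5t^2.
The coefficient of t is 0.

0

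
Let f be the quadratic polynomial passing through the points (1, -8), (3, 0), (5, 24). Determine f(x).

f(x) = 2x^2 - 4x - 6

Using the Lagrange interpolation formula with nodes 1, 3, 5:
  L_0(x) = (x - 3)(x - 5) / 8
  L_1(x) = (x - 1)(x - 5) / -4
  L_2(x) = (x - 1)(x - 3) / 8
Then f(x) = -8·L_0(x) + 0·L_1(x) + 24·L_2(x).
Expanding and collecting terms gives f(x) = 2x^2 - 4x - 6.
Check: f(1) = -8. ✓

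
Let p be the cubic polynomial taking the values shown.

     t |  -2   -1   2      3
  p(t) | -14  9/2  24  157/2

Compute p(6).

638

Write p(t) = at^3 + bt^2 + ct + d. Substituting each data point gives a linear system:
  -8a + 4b - 2c + d = -14
  -a + b - c + d = 9/2
  8a + 4b + 2c + d = 24
  27a + 9b + 3c + d = 157/2
Solving the system yields a = 3, b = 0, c = -5/2, d = 5.
So p(t) = 3t³ - (5/2)t + 5.
Then p(6) = 638.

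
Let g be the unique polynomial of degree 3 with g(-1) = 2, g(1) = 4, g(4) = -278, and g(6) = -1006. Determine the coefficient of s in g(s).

Write g(s) = as^3 + bs^2 + cs + d. Substituting each data point gives a linear system:
  -a + b - c + d = 2
  a + b + c + d = 4
  64a + 16b + 4c + d = -278
  216a + 36b + 6c + d = -1006
Solving the system yields a = -5, b = 1, c = 6, d = 2.
So g(s) = -5s³ + s² + 6s + 2.
The coefficient of s is 6.

6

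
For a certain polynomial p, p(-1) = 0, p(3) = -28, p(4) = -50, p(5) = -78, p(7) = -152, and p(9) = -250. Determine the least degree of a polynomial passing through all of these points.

2

Divided differences on the nodes -1, 3, 4, 5, 7, 9:
  order 0: 0  -28  -50  -78  -152  -250
  order 1: -7  -22  -28  -37  -49
  order 2: -3  -3  -3  -3
  order 3: 0  0  0
  order 4: 0  0
  order 5: 0
The order-2 divided differences are all -3 (nonzero) and every higher order vanishes, so the data lies on a polynomial of degree exactly 2.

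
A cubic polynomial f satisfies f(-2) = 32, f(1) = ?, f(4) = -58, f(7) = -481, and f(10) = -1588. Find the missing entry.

5

On equispaced nodes a degree-3 polynomial has vanishing fourth forward difference, so
  f(-2) - 4·f(1) + 6·f(4) - 4·f(7) + f(10) = 0.
Substituting the known values and solving for f(1):
  -4·f(1) = -20
  f(1) = 5.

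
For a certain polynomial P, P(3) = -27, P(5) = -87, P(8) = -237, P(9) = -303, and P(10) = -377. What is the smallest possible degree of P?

2

Divided differences on the nodes 3, 5, 8, 9, 10:
  order 0: -27  -87  -237  -303  -377
  order 1: -30  -50  -66  -74
  order 2: -4  -4  -4
  order 3: 0  0
  order 4: 0
The order-2 divided differences are all -4 (nonzero) and every higher order vanishes, so the data lies on a polynomial of degree exactly 2.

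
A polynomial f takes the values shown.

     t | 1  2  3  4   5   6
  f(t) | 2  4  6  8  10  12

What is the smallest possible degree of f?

1

Forward differences of the values at t = 1, 2, 3, 4, 5, 6:
  f  : 2  4  6  8  10  12
  Δ  : 2  2  2  2  2
  Δ^2: 0  0  0  0
  Δ^3: 0  0  0
  Δ^4: 0  0
  Δ^5: 0
The first differences are constant (2) and nonzero, while all higher differences vanish, so the minimal degree is 1.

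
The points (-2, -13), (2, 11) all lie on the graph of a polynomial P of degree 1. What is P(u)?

Using the Lagrange interpolation formula with nodes -2, 2:
  L_0(u) = (u - 2) / -4
  L_1(u) = (u + 2) / 4
Then P(u) = -13·L_0(u) + 11·L_1(u).
Expanding and collecting terms gives P(u) = 6u - 1.
Check: P(2) = 11. ✓

P(u) = 6u - 1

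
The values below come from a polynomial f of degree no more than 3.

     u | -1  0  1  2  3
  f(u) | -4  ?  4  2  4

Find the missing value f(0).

4

The 4 known points determine the degree-3 polynomial uniquely.
Write f(u) = au^3 + bu^2 + cu + d. Substituting each data point gives a linear system:
  -a + b - c + d = -4
  a + b + c + d = 4
  8a + 4b + 2c + d = 2
  27a + 9b + 3c + d = 4
Solving the system yields a = 1, b = -4, c = 3, d = 4.
So f(u) = u^3 - 4u^2 + 3u + 4.
Then f(0) = 4.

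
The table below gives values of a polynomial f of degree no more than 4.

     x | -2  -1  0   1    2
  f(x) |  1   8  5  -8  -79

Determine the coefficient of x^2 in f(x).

-3

Write f(x) = ax^4 + bx^3 + cx^2 + dx + e. Substituting each data point gives a linear system:
  16a - 8b + 4c - 2d + e = 1
  a - b + c - d + e = 8
  e = 5
  a + b + c + d + e = -8
  16a + 8b + 4c + 2d + e = -79
Solving the system yields a = -2, b = -4, c = -3, d = -4, e = 5.
So f(x) = -2x^4 - 4x^3 - 3x^2 - 4x + 5.
The coefficient of x^2 is -3.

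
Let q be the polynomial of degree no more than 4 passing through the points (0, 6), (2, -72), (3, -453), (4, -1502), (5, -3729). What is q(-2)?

-68

Write q(s) = as^4 + bs^3 + cs^2 + ds + e. Substituting each data point gives a linear system:
  e = 6
  16a + 8b + 4c + 2d + e = -72
  81a + 27b + 9c + 3d + e = -453
  256a + 64b + 16c + 4d + e = -1502
  625a + 125b + 25c + 5d + e = -3729
Solving the system yields a = -6, b = -1, c = 5, d = 3, e = 6.
So q(s) = -6s^4 - s^3 + 5s^2 + 3s + 6.
Then q(-2) = -68.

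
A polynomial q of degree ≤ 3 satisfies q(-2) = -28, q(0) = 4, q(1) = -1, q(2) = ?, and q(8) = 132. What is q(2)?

-12

The 4 known points determine the degree-3 polynomial uniquely.
Write q(u) = au^3 + bu^2 + cu + d. Substituting each data point gives a linear system:
  -8a + 4b - 2c + d = -28
  d = 4
  a + b + c + d = -1
  512a + 64b + 8c + d = 132
Solving the system yields a = 1, b = -6, c = 0, d = 4.
So q(u) = u³ - 6u² + 4.
Then q(2) = -12.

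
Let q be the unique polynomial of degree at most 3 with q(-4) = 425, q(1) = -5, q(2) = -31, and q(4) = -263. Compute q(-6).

Using the Lagrange interpolation formula with nodes -4, 1, 2, 4:
  L_0(n) = (n - 1)(n - 2)(n - 4) / -240
  L_1(n) = (n + 4)(n - 2)(n - 4) / 15
  L_2(n) = (n + 4)(n - 1)(n - 4) / -12
  L_3(n) = (n + 4)(n - 1)(n - 2) / 48
Then q(n) = 425·L_0(n) - 5·L_1(n) - 31·L_2(n) - 263·L_3(n).
Expanding and collecting terms gives q(n) = -5n³ + 5n² - 6n + 1.
Evaluating at n = -6: q(-6) = 1297.

1297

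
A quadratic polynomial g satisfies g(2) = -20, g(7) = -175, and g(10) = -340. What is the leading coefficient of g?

-3

Write g(s) = as^2 + bs + c. Substituting each data point gives a linear system:
  4a + 2b + c = -20
  49a + 7b + c = -175
  100a + 10b + c = -340
Solving the system yields a = -3, b = -4, c = 0.
So g(s) = -3s^2 - 4s.
The leading coefficient is -3.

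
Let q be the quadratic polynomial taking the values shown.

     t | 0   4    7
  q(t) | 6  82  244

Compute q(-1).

12

Using the Lagrange interpolation formula with nodes 0, 4, 7:
  L_0(t) = (t - 4)(t - 7) / 28
  L_1(t) = t(t - 7) / -12
  L_2(t) = t(t - 4) / 21
Then q(t) = 6·L_0(t) + 82·L_1(t) + 244·L_2(t).
Expanding and collecting terms gives q(t) = 5t^2 - t + 6.
Evaluating at t = -1: q(-1) = 12.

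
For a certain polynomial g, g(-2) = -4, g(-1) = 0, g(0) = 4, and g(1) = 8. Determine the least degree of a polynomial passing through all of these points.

Forward differences of the values at s = -2, -1, 0, 1:
  g  : -4  0  4  8
  Δ  : 4  4  4
  Δ^2: 0  0
  Δ^3: 0
The first differences are constant (4) and nonzero, while all higher differences vanish, so the minimal degree is 1.

1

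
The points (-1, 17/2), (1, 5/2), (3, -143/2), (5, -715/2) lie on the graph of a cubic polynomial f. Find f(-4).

Forward differences of the values at x = -1, 1, 3, 5:
  f  : 17/2  5/2  -143/2  -715/2
  Δ  : -6  -74  -286
  Δ^2: -68  -212
  Δ^3: -144
The third differences are constant, confirming degree 3.
Interpolating (Newton forward form) and evaluating at x = -4 gives f(-4) = 205.

205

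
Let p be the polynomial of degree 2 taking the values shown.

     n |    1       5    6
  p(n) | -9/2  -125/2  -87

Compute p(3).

Using the Lagrange interpolation formula with nodes 1, 5, 6:
  L_0(n) = (n - 5)(n - 6) / 20
  L_1(n) = (n - 1)(n - 6) / -4
  L_2(n) = (n - 1)(n - 5) / 5
Then p(n) = -9/2·L_0(n) - 125/2·L_1(n) - 87·L_2(n).
Expanding and collecting terms gives p(n) = -2n^2 - (5/2)n.
Evaluating at n = 3: p(3) = -51/2.

-51/2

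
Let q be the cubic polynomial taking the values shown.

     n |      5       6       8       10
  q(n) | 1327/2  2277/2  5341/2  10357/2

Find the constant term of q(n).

-3/2

Write q(n) = an^3 + bn^2 + cn + d. Substituting each data point gives a linear system:
  125a + 25b + 5c + d = 1327/2
  216a + 36b + 6c + d = 2277/2
  512a + 64b + 8c + d = 5341/2
  1000a + 100b + 10c + d = 10357/2
Solving the system yields a = 5, b = 2, c = -2, d = -3/2.
So q(n) = 5n³ + 2n² - 2n - 3/2.
The constant term is -3/2.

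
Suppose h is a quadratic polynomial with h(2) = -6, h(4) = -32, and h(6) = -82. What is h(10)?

Using the Lagrange interpolation formula with nodes 2, 4, 6:
  L_0(u) = (u - 4)(u - 6) / 8
  L_1(u) = (u - 2)(u - 6) / -4
  L_2(u) = (u - 2)(u - 4) / 8
Then h(u) = -6·L_0(u) - 32·L_1(u) - 82·L_2(u).
Expanding and collecting terms gives h(u) = -3u² + 5u - 4.
Evaluating at u = 10: h(10) = -254.

-254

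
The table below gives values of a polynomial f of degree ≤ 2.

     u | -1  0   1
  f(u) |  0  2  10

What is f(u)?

f(u) = 3u^2 + 5u + 2

Write f(u) = au^2 + bu + c. Substituting each data point gives a linear system:
  a - b + c = 0
  c = 2
  a + b + c = 10
Solving the system yields a = 3, b = 5, c = 2.
So f(u) = 3u^2 + 5u + 2.
Check: f(1) = 10. ✓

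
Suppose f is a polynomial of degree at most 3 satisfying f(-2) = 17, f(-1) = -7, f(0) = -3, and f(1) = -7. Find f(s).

f(s) = -6s^3 - 4s^2 + 6s - 3

Using the Lagrange interpolation formula with nodes -2, -1, 0, 1:
  L_0(s) = (s + 1)s(s - 1) / -6
  L_1(s) = (s + 2)s(s - 1) / 2
  L_2(s) = (s + 2)(s + 1)(s - 1) / -2
  L_3(s) = (s + 2)(s + 1)s / 6
Then f(s) = 17·L_0(s) - 7·L_1(s) - 3·L_2(s) - 7·L_3(s).
Expanding and collecting terms gives f(s) = -6s^3 - 4s^2 + 6s - 3.
Check: f(0) = -3. ✓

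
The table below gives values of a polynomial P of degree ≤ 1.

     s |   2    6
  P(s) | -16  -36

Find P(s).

Write P(s) = as + b. Substituting each data point gives a linear system:
  2a + b = -16
  6a + b = -36
Solving the system yields a = -5, b = -6.
So P(s) = -5s - 6.
Check: P(2) = -16. ✓

P(s) = -5s - 6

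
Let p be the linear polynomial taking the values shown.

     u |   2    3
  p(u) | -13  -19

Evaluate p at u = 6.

-37

Write p(u) = au + b. Substituting each data point gives a linear system:
  2a + b = -13
  3a + b = -19
Solving the system yields a = -6, b = -1.
So p(u) = -6u - 1.
Then p(6) = -37.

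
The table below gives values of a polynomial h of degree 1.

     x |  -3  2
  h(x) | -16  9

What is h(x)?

Write h(x) = ax + b. Substituting each data point gives a linear system:
  -3a + b = -16
  2a + b = 9
Solving the system yields a = 5, b = -1.
So h(x) = 5x - 1.
Check: h(-3) = -16. ✓

h(x) = 5x - 1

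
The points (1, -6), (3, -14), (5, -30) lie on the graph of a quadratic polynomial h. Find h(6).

-41

Write h(x) = ax^2 + bx + c. Substituting each data point gives a linear system:
  a + b + c = -6
  9a + 3b + c = -14
  25a + 5b + c = -30
Solving the system yields a = -1, b = 0, c = -5.
So h(x) = -x^2 - 5.
Then h(6) = -41.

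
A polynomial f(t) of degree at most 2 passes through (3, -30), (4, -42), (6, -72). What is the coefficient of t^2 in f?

Write f(t) = at^2 + bt + c. Substituting each data point gives a linear system:
  9a + 3b + c = -30
  16a + 4b + c = -42
  36a + 6b + c = -72
Solving the system yields a = -1, b = -5, c = -6.
So f(t) = -t^2 - 5t - 6.
The leading coefficient is -1.

-1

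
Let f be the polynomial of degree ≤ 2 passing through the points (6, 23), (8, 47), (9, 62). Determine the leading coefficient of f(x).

Write f(x) = ax^2 + bx + c. Substituting each data point gives a linear system:
  36a + 6b + c = 23
  64a + 8b + c = 47
  81a + 9b + c = 62
Solving the system yields a = 1, b = -2, c = -1.
So f(x) = x^2 - 2x - 1.
The leading coefficient is 1.

1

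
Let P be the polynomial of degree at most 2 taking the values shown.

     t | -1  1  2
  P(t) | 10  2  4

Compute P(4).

Write P(t) = at^2 + bt + c. Substituting each data point gives a linear system:
  a - b + c = 10
  a + b + c = 2
  4a + 2b + c = 4
Solving the system yields a = 2, b = -4, c = 4.
So P(t) = 2t^2 - 4t + 4.
Then P(4) = 20.

20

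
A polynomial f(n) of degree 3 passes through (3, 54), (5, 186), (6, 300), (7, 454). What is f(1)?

10

Write f(n) = an^3 + bn^2 + cn + d. Substituting each data point gives a linear system:
  27a + 9b + 3c + d = 54
  125a + 25b + 5c + d = 186
  216a + 36b + 6c + d = 300
  343a + 49b + 7c + d = 454
Solving the system yields a = 1, b = 2, c = 1, d = 6.
So f(n) = n³ + 2n² + n + 6.
Then f(1) = 10.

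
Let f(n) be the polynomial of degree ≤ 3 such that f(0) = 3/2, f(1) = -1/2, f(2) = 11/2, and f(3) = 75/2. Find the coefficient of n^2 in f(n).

Write f(n) = an^3 + bn^2 + cn + d. Substituting each data point gives a linear system:
  d = 3/2
  a + b + c + d = -1/2
  8a + 4b + 2c + d = 11/2
  27a + 9b + 3c + d = 75/2
Solving the system yields a = 3, b = -5, c = 0, d = 3/2.
So f(n) = 3n³ - 5n² + 3/2.
The coefficient of n^2 is -5.

-5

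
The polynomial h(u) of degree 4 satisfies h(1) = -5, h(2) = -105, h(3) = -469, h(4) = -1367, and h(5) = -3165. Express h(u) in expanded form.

h(u) = -4u^4 - 5u^3 - 2u^2 + u + 5

Write h(u) = au^4 + bu^3 + cu^2 + du + e. Substituting each data point gives a linear system:
  a + b + c + d + e = -5
  16a + 8b + 4c + 2d + e = -105
  81a + 27b + 9c + 3d + e = -469
  256a + 64b + 16c + 4d + e = -1367
  625a + 125b + 25c + 5d + e = -3165
Solving the system yields a = -4, b = -5, c = -2, d = 1, e = 5.
So h(u) = -4u^4 - 5u^3 - 2u^2 + u + 5.
Check: h(3) = -469. ✓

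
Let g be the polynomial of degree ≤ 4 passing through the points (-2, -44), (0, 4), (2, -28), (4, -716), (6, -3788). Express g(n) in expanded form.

g(n) = -3n^4 + 2n^2 + 4n + 4

Write g(n) = an^4 + bn^3 + cn^2 + dn + e. Substituting each data point gives a linear system:
  16a - 8b + 4c - 2d + e = -44
  e = 4
  16a + 8b + 4c + 2d + e = -28
  256a + 64b + 16c + 4d + e = -716
  1296a + 216b + 36c + 6d + e = -3788
Solving the system yields a = -3, b = 0, c = 2, d = 4, e = 4.
So g(n) = -3n^4 + 2n^2 + 4n + 4.
Check: g(-2) = -44. ✓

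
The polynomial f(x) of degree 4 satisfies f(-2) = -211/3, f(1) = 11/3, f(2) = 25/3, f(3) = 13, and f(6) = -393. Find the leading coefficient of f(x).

-1

Write f(x) = ax^4 + bx^3 + cx^2 + dx + e. Substituting each data point gives a linear system:
  16a - 8b + 4c - 2d + e = -211/3
  a + b + c + d + e = 11/3
  16a + 8b + 4c + 2d + e = 25/3
  81a + 27b + 9c + 3d + e = 13
  1296a + 216b + 36c + 6d + e = -393
Solving the system yields a = -1, b = 5, c = -5, d = -1/3, e = 5.
So f(x) = -x^4 + 5x^3 - 5x^2 - (1/3)x + 5.
The leading coefficient is -1.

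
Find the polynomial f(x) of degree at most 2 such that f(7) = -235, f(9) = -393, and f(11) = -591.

Write f(x) = ax^2 + bx + c. Substituting each data point gives a linear system:
  49a + 7b + c = -235
  81a + 9b + c = -393
  121a + 11b + c = -591
Solving the system yields a = -5, b = 1, c = 3.
So f(x) = -5x^2 + x + 3.
Check: f(11) = -591. ✓

f(x) = -5x^2 + x + 3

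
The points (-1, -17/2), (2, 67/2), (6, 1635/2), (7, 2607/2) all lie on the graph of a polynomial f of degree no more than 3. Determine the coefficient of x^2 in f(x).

Write f(x) = ax^3 + bx^2 + cx + d. Substituting each data point gives a linear system:
  -a + b - c + d = -17/2
  8a + 4b + 2c + d = 67/2
  216a + 36b + 6c + d = 1635/2
  343a + 49b + 7c + d = 2607/2
Solving the system yields a = 4, b = -2, c = 4, d = 3/2.
So f(x) = 4x^3 - 2x^2 + 4x + 3/2.
The coefficient of x^2 is -2.

-2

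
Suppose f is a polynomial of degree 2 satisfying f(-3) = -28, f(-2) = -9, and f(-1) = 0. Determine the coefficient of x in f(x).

Write f(x) = ax^2 + bx + c. Substituting each data point gives a linear system:
  9a - 3b + c = -28
  4a - 2b + c = -9
  a - b + c = 0
Solving the system yields a = -5, b = -6, c = -1.
So f(x) = -5x² - 6x - 1.
The coefficient of x is -6.

-6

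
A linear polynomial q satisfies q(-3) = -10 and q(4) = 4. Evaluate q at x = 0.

Using the Lagrange interpolation formula with nodes -3, 4:
  L_0(x) = (x - 4) / -7
  L_1(x) = (x + 3) / 7
Then q(x) = -10·L_0(x) + 4·L_1(x).
Expanding and collecting terms gives q(x) = 2x - 4.
Evaluating at x = 0: q(0) = -4.

-4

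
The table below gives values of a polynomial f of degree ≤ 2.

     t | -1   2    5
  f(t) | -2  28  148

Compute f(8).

Write f(t) = at^2 + bt + c. Substituting each data point gives a linear system:
  a - b + c = -2
  4a + 2b + c = 28
  25a + 5b + c = 148
Solving the system yields a = 5, b = 5, c = -2.
So f(t) = 5t² + 5t - 2.
Then f(8) = 358.

358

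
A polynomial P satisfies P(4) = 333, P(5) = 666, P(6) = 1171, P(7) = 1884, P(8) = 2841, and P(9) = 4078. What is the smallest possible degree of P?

3

Forward differences of the values at x = 4, 5, 6, 7, 8, 9:
  P  : 333  666  1171  1884  2841  4078
  Δ  : 333  505  713  957  1237
  Δ^2: 172  208  244  280
  Δ^3: 36  36  36
  Δ^4: 0  0
  Δ^5: 0
The third differences are constant (36) and nonzero, while all higher differences vanish, so the minimal degree is 3.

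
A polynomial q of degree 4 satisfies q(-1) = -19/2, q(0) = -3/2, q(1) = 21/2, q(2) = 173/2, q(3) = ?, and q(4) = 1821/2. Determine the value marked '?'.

669/2

On equispaced nodes a degree-4 polynomial has vanishing fifth forward difference, so
  - q(-1) + 5·q(0) - 10·q(1) + 10·q(2) - 5·q(3) + q(4) = 0.
Substituting the known values and solving for q(3):
  -5·q(3) = -3345/2
  q(3) = 669/2.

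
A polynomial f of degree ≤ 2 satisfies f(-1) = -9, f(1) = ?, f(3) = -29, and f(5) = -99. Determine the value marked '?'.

On equispaced nodes a degree-2 polynomial has vanishing third forward difference, so
  - f(-1) + 3·f(1) - 3·f(3) + f(5) = 0.
Substituting the known values and solving for f(1):
  3·f(1) = 3
  f(1) = 1.

1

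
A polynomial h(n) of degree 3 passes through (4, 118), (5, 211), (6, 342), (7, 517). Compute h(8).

Forward differences of the values at n = 4, 5, 6, 7:
  h  : 118  211  342  517
  Δ  : 93  131  175
  Δ^2: 38  44
  Δ^3: 6
The third differences are constant, confirming degree 3.
Interpolating (Newton forward form) and evaluating at n = 8 gives h(8) = 742.

742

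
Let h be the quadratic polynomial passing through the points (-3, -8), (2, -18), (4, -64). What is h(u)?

Using the Lagrange interpolation formula with nodes -3, 2, 4:
  L_0(u) = (u - 2)(u - 4) / 35
  L_1(u) = (u + 3)(u - 4) / -10
  L_2(u) = (u + 3)(u - 2) / 14
Then h(u) = -8·L_0(u) - 18·L_1(u) - 64·L_2(u).
Expanding and collecting terms gives h(u) = -3u^2 - 5u + 4.
Check: h(4) = -64. ✓

h(u) = -3u^2 - 5u + 4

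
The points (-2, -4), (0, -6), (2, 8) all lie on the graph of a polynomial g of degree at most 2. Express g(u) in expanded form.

Write g(u) = au^2 + bu + c. Substituting each data point gives a linear system:
  4a - 2b + c = -4
  c = -6
  4a + 2b + c = 8
Solving the system yields a = 2, b = 3, c = -6.
So g(u) = 2u^2 + 3u - 6.
Check: g(-2) = -4. ✓

g(u) = 2u^2 + 3u - 6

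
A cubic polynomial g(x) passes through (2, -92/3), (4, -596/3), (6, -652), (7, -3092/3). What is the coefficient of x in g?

Write g(x) = ax^3 + bx^2 + cx + d. Substituting each data point gives a linear system:
  8a + 4b + 2c + d = -92/3
  64a + 16b + 4c + d = -596/3
  216a + 36b + 6c + d = -652
  343a + 49b + 7c + d = -3092/3
Solving the system yields a = -3, b = 1/3, c = -2, d = -4.
So g(x) = -3x^3 + (1/3)x^2 - 2x - 4.
The coefficient of x is -2.

-2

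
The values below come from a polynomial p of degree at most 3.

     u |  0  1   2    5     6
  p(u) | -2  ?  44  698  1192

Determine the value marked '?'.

The 4 known points determine the degree-3 polynomial uniquely.
Write p(u) = au^3 + bu^2 + cu + d. Substituting each data point gives a linear system:
  d = -2
  8a + 4b + 2c + d = 44
  125a + 25b + 5c + d = 698
  216a + 36b + 6c + d = 1192
Solving the system yields a = 5, b = 4, c = -5, d = -2.
So p(u) = 5u^3 + 4u^2 - 5u - 2.
Then p(1) = 2.

2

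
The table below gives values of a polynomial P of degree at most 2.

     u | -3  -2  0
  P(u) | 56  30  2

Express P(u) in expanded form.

Using the Lagrange interpolation formula with nodes -3, -2, 0:
  L_0(u) = (u + 2)u / 3
  L_1(u) = (u + 3)u / -2
  L_2(u) = (u + 3)(u + 2) / 6
Then P(u) = 56·L_0(u) + 30·L_1(u) + 2·L_2(u).
Expanding and collecting terms gives P(u) = 4u^2 - 6u + 2.
Check: P(-2) = 30. ✓

P(u) = 4u^2 - 6u + 2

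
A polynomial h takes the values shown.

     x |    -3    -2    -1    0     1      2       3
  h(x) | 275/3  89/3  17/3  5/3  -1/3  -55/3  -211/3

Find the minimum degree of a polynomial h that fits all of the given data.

Forward differences of the values at x = -3, -2, -1, 0, 1, 2, 3:
  h  : 275/3  89/3  17/3  5/3  -1/3  -55/3  -211/3
  Δ  : -62  -24  -4  -2  -18  -52
  Δ^2: 38  20  2  -16  -34
  Δ^3: -18  -18  -18  -18
  Δ^4: 0  0  0
  Δ^5: 0  0
  Δ^6: 0
The third differences are constant (-18) and nonzero, while all higher differences vanish, so the minimal degree is 3.

3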